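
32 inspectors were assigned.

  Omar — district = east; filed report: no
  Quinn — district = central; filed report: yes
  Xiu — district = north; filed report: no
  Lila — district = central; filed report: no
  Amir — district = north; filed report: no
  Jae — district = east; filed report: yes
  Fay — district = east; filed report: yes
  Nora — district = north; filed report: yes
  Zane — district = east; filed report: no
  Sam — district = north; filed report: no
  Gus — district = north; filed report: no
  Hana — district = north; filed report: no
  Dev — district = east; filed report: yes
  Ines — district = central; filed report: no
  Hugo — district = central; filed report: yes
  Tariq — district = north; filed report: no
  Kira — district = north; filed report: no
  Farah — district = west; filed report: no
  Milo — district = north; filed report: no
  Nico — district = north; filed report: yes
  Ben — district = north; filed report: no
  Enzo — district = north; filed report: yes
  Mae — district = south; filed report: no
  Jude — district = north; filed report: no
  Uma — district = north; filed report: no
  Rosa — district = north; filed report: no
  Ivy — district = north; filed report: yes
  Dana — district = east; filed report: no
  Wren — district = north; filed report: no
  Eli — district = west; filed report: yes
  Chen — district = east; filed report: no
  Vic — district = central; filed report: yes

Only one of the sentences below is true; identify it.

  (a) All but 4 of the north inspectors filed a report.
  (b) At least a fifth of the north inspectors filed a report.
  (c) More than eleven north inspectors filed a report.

(b)

|A| = 17, |A ∩ B| = 4, |A ∖ B| = 13.
(a) requires |A ∖ B| = 4: false.
(b) requires |A ∩ B| / |A| ≥ 1/5: true.
(c) requires |A ∩ B| > 11: false.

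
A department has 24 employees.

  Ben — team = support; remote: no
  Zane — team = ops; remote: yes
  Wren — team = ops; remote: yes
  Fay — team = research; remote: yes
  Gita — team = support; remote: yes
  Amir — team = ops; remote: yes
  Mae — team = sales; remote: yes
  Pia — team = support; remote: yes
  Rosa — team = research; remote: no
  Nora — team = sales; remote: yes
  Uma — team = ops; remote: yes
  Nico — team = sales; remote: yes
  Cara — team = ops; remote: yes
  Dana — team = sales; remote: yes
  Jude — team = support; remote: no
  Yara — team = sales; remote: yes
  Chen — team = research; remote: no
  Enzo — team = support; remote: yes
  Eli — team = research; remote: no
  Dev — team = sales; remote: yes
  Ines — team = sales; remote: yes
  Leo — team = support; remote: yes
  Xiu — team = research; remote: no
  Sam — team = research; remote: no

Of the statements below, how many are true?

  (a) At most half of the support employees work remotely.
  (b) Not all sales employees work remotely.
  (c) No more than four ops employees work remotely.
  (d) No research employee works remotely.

0

(a) support: |A| = 6, |A ∩ B| = 4; needs |A ∩ B| ≤ |A ∖ B| — false.
(b) sales: |A| = 7, |A ∩ B| = 7; needs A ⊄ B (|A ∖ B| ≥ 1) — false.
(c) ops: |A| = 5, |A ∩ B| = 5; needs |A ∩ B| ≤ 4 — false.
(d) research: |A| = 6, |A ∩ B| = 1; needs A ∩ B = ∅ (|A ∩ B| = 0) — false.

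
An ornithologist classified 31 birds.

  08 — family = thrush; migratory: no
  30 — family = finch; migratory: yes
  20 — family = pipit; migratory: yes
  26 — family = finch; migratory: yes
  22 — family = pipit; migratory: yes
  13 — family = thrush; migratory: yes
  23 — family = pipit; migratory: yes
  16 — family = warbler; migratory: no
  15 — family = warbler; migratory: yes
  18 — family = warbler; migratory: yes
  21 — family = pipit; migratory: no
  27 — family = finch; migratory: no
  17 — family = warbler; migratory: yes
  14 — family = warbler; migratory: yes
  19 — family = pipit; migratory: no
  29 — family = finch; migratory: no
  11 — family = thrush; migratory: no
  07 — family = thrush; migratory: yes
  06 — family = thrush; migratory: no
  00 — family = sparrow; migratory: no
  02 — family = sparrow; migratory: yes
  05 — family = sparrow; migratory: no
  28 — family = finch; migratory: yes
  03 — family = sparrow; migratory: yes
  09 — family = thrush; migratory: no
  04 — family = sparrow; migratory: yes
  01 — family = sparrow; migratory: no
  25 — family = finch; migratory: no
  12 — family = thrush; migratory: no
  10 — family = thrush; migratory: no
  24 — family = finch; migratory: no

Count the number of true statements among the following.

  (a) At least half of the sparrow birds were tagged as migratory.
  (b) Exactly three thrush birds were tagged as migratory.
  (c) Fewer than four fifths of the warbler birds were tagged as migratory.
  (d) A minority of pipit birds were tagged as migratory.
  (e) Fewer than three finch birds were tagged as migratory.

1

(a) sparrow: |A| = 6, |A ∩ B| = 3; needs |A ∩ B| ≥ |A ∖ B| — true.
(b) thrush: |A| = 8, |A ∩ B| = 2; needs |A ∩ B| = 3 — false.
(c) warbler: |A| = 5, |A ∩ B| = 4; needs |A ∩ B| / |A| < 4/5 — false.
(d) pipit: |A| = 5, |A ∩ B| = 3; needs |A ∩ B| < |A ∖ B| — false.
(e) finch: |A| = 7, |A ∩ B| = 3; needs |A ∩ B| < 3 — false.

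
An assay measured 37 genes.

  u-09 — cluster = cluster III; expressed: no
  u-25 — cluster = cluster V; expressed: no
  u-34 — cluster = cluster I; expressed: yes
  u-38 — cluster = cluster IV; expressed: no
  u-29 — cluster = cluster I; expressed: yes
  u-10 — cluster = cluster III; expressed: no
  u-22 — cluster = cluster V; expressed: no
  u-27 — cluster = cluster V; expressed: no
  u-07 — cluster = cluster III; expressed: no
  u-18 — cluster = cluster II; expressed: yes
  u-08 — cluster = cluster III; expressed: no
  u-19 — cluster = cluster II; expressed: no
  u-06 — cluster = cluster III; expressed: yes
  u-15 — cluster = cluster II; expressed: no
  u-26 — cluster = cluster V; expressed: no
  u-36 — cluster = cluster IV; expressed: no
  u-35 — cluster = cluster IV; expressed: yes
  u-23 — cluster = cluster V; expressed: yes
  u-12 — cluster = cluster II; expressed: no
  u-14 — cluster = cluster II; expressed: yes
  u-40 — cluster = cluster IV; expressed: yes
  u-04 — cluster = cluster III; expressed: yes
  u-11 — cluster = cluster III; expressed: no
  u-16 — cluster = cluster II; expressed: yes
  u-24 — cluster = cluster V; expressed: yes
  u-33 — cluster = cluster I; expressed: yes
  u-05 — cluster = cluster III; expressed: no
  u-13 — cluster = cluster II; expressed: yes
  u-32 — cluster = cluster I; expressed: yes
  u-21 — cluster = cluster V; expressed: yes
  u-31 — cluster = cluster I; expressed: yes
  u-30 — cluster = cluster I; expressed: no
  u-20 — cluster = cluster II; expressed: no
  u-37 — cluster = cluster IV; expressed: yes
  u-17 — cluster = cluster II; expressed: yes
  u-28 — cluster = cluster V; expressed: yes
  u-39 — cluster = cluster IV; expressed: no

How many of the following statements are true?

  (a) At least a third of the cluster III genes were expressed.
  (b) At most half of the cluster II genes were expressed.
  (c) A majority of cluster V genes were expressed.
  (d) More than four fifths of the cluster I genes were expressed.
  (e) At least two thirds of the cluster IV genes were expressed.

1

(a) cluster III: |A| = 8, |A ∩ B| = 2; needs |A ∩ B| / |A| ≥ 1/3 — false.
(b) cluster II: |A| = 9, |A ∩ B| = 5; needs |A ∩ B| ≤ |A ∖ B| — false.
(c) cluster V: |A| = 8, |A ∩ B| = 4; needs |A ∩ B| > |A ∖ B| — false.
(d) cluster I: |A| = 6, |A ∩ B| = 5; needs |A ∩ B| / |A| > 4/5 — true.
(e) cluster IV: |A| = 6, |A ∩ B| = 3; needs |A ∩ B| / |A| ≥ 2/3 — false.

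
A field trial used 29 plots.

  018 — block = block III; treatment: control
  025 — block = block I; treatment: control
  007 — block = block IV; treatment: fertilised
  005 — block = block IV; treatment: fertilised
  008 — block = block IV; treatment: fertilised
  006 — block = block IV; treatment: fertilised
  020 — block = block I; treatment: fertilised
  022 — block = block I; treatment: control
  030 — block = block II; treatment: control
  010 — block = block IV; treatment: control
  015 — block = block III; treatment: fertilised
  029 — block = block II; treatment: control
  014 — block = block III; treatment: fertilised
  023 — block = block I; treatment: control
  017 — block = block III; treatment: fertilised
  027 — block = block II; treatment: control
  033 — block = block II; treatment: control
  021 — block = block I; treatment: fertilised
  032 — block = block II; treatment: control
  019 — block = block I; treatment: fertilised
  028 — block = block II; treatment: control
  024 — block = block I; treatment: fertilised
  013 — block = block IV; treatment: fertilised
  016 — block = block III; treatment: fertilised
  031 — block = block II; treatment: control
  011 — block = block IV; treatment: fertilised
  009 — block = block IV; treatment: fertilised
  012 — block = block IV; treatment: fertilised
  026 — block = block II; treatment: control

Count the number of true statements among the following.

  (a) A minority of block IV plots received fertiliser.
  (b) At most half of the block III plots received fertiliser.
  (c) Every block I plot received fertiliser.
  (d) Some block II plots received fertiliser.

0

(a) block IV: |A| = 9, |A ∩ B| = 8; needs |A ∩ B| < |A ∖ B| — false.
(b) block III: |A| = 5, |A ∩ B| = 4; needs |A ∩ B| ≤ |A ∖ B| — false.
(c) block I: |A| = 7, |A ∩ B| = 4; needs A ⊆ B, i.e. every element of A is in B (|A ∖ B| = 0) — false.
(d) block II: |A| = 8, |A ∩ B| = 0; needs A ∩ B ≠ ∅ (|A ∩ B| ≥ 1) — false.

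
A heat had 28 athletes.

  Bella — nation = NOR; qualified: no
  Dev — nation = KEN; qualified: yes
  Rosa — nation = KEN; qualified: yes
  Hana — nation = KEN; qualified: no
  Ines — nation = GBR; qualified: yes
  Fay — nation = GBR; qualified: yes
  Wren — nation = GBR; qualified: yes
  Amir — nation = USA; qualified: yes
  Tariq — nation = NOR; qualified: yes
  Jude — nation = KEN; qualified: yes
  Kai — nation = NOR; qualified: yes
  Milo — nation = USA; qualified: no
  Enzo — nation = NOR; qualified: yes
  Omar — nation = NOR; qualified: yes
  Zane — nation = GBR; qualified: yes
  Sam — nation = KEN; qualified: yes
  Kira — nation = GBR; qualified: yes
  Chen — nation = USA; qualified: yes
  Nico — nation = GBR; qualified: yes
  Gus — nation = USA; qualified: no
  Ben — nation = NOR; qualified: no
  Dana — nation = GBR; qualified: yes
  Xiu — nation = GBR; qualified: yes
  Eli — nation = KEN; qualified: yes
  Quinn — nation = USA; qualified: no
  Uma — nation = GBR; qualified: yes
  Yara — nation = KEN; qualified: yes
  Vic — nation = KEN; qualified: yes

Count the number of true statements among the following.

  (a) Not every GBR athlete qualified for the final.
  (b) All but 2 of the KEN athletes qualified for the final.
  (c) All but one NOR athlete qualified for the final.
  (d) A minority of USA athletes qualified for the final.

(a) GBR: |A| = 9, |A ∩ B| = 9; needs A ⊄ B (|A ∖ B| ≥ 1) — false.
(b) KEN: |A| = 8, |A ∩ B| = 7; needs |A ∖ B| = 2 — false.
(c) NOR: |A| = 6, |A ∩ B| = 4; needs |A ∖ B| = 1 — false.
(d) USA: |A| = 5, |A ∩ B| = 2; needs |A ∩ B| < |A ∖ B| — true.

1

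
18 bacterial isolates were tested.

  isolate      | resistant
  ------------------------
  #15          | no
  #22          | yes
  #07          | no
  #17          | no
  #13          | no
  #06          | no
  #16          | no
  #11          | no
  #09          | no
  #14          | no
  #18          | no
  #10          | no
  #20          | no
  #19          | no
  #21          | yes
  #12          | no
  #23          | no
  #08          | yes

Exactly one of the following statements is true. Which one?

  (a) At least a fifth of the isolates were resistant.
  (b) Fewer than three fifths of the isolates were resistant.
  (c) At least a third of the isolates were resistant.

(b)

|A| = 18, |A ∩ B| = 3, |A ∖ B| = 15.
(a) requires |A ∩ B| / |A| ≥ 1/5: false.
(b) requires |A ∩ B| / |A| < 3/5: true.
(c) requires |A ∩ B| / |A| ≥ 1/3: false.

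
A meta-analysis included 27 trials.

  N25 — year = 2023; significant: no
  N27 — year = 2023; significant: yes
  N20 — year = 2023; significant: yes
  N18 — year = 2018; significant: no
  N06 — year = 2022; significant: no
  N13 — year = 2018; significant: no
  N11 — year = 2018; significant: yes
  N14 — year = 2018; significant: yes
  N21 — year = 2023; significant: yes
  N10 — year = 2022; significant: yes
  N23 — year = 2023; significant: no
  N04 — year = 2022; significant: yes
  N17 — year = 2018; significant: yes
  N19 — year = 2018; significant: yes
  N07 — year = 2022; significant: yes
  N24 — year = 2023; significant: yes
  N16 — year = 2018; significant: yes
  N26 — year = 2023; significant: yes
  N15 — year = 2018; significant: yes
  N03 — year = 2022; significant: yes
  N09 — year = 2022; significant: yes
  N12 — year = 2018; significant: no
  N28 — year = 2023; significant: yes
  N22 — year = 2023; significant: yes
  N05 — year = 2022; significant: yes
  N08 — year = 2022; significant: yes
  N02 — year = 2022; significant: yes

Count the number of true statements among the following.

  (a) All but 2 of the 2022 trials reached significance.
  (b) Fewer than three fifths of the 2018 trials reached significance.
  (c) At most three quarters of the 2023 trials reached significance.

(a) 2022: |A| = 9, |A ∩ B| = 8; needs |A ∖ B| = 2 — false.
(b) 2018: |A| = 9, |A ∩ B| = 6; needs |A ∩ B| / |A| < 3/5 — false.
(c) 2023: |A| = 9, |A ∩ B| = 7; needs |A ∩ B| / |A| ≤ 3/4 — false.

0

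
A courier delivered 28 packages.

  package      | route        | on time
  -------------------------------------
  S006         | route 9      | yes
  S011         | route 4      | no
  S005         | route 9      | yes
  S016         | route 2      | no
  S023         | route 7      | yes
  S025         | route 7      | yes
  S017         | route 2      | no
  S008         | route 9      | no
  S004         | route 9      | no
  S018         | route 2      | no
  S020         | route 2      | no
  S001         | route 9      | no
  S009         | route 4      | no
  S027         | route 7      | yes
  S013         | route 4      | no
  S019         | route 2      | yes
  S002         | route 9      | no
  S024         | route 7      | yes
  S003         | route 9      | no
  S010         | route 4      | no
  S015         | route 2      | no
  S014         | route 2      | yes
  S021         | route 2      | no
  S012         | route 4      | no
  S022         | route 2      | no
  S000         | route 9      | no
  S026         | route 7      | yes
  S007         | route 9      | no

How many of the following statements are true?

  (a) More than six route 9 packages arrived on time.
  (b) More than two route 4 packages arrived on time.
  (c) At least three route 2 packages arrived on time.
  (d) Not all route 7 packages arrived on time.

0

(a) route 9: |A| = 9, |A ∩ B| = 2; needs |A ∩ B| > 6 — false.
(b) route 4: |A| = 5, |A ∩ B| = 0; needs |A ∩ B| > 2 — false.
(c) route 2: |A| = 9, |A ∩ B| = 2; needs |A ∩ B| ≥ 3 — false.
(d) route 7: |A| = 5, |A ∩ B| = 5; needs A ⊄ B (|A ∖ B| ≥ 1) — false.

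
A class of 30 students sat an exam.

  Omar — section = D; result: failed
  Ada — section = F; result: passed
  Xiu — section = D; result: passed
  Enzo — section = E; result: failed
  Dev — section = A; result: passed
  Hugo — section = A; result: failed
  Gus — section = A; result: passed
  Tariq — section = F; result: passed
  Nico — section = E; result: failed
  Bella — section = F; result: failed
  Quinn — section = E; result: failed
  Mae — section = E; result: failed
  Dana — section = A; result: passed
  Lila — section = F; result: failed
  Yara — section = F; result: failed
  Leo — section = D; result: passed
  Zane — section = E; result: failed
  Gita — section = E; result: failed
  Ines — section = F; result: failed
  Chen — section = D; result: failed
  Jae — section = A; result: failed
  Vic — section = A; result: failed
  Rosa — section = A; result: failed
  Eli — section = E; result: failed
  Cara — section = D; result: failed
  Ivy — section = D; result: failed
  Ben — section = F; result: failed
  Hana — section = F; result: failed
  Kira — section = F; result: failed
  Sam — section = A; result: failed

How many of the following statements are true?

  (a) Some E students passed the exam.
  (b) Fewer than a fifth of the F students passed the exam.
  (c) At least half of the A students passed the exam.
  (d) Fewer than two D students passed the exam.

0

(a) E: |A| = 7, |A ∩ B| = 0; needs A ∩ B ≠ ∅ (|A ∩ B| ≥ 1) — false.
(b) F: |A| = 9, |A ∩ B| = 2; needs |A ∩ B| / |A| < 1/5 — false.
(c) A: |A| = 8, |A ∩ B| = 3; needs |A ∩ B| ≥ |A ∖ B| — false.
(d) D: |A| = 6, |A ∩ B| = 2; needs |A ∩ B| < 2 — false.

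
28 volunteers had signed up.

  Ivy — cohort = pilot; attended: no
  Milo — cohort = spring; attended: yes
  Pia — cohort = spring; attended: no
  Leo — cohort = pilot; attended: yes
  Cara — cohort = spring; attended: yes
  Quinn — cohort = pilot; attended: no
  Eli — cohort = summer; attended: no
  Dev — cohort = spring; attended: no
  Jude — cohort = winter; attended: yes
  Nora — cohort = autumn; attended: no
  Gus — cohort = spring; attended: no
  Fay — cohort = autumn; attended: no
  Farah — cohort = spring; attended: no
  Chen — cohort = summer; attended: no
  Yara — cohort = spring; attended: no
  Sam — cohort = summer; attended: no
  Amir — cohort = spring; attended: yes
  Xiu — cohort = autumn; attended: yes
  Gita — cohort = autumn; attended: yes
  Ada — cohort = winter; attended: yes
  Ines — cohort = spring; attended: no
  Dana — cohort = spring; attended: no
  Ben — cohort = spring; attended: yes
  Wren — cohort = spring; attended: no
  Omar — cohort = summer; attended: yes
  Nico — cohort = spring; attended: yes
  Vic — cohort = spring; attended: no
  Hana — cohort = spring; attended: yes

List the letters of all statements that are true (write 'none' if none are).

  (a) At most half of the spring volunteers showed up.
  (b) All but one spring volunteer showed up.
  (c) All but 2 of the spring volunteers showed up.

(a)

|A| = 15, |A ∩ B| = 6, |A ∖ B| = 9.
(a) |A ∩ B| ≤ |A ∖ B|: holds.
(b) |A ∖ B| = 1: fails.
(c) |A ∖ B| = 2: fails.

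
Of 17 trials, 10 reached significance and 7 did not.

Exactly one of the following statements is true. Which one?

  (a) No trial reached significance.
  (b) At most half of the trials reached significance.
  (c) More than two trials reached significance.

(c)

|A| = 17, |A ∩ B| = 10, |A ∖ B| = 7.
(a) requires A ∩ B = ∅ (|A ∩ B| = 0): false.
(b) requires |A ∩ B| ≤ |A ∖ B|: false.
(c) requires |A ∩ B| > 2: true.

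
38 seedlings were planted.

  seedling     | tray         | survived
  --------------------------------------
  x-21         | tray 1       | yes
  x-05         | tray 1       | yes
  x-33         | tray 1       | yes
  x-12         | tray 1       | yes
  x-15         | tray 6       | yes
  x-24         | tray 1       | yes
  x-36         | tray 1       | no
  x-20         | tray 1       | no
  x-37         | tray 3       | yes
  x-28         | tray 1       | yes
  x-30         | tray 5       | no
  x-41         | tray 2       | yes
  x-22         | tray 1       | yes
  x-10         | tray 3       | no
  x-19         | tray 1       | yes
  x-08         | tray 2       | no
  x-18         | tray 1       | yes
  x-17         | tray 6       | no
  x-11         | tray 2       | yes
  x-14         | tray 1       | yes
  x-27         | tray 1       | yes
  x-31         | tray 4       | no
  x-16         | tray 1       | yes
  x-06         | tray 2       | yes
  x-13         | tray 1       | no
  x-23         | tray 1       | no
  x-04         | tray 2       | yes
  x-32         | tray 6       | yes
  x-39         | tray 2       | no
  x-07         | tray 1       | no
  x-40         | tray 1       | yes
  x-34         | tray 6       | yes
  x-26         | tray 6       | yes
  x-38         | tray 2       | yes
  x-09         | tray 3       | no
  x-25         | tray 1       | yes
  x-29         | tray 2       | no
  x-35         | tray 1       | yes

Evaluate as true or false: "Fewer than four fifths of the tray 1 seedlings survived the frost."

Truth condition: |A ∩ B| / |A| < 4/5.
|A| = 20, |A ∩ B| = 15, |A ∖ B| = 5.
|A ∩ B|/|A| = 15/20, so the statement is true.

True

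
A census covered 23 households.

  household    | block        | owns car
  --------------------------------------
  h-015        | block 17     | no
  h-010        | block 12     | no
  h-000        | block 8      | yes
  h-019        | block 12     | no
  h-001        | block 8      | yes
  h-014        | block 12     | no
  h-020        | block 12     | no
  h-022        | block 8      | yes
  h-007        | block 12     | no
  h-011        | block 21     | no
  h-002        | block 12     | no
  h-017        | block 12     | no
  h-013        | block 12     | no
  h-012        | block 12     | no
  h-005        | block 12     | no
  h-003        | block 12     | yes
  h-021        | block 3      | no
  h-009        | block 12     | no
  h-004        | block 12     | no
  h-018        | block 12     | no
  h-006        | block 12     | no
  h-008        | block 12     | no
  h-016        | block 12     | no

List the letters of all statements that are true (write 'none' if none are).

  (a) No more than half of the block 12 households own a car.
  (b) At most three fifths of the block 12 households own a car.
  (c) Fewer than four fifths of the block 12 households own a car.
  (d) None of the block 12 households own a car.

|A| = 17, |A ∩ B| = 1, |A ∖ B| = 16.
(a) |A ∩ B| ≤ |A ∖ B|: holds.
(b) |A ∩ B| / |A| ≤ 3/5: holds.
(c) |A ∩ B| / |A| < 4/5: holds.
(d) A ∩ B = ∅ (|A ∩ B| = 0): fails.

(a), (b), (c)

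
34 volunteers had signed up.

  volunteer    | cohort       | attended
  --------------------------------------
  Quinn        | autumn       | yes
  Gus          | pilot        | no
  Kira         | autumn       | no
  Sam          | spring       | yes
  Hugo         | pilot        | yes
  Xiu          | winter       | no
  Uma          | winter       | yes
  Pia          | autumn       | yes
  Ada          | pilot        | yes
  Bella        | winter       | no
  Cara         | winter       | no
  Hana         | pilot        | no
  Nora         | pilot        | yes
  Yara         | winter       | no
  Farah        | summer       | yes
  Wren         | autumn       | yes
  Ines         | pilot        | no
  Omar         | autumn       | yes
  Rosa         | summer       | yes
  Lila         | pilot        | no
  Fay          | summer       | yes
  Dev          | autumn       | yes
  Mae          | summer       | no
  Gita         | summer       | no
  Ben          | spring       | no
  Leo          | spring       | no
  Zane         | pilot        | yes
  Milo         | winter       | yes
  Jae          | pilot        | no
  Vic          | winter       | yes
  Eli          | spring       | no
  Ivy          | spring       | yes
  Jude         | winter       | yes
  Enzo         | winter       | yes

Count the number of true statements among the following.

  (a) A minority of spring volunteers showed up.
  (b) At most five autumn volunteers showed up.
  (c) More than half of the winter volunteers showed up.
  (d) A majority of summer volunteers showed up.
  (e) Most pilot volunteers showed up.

(a) spring: |A| = 5, |A ∩ B| = 2; needs |A ∩ B| < |A ∖ B| — true.
(b) autumn: |A| = 6, |A ∩ B| = 5; needs |A ∩ B| ≤ 5 — true.
(c) winter: |A| = 9, |A ∩ B| = 5; needs |A ∩ B| > |A ∖ B| — true.
(d) summer: |A| = 5, |A ∩ B| = 3; needs |A ∩ B| > |A ∖ B| — true.
(e) pilot: |A| = 9, |A ∩ B| = 4; needs |A ∩ B| > |A ∖ B| — false.

4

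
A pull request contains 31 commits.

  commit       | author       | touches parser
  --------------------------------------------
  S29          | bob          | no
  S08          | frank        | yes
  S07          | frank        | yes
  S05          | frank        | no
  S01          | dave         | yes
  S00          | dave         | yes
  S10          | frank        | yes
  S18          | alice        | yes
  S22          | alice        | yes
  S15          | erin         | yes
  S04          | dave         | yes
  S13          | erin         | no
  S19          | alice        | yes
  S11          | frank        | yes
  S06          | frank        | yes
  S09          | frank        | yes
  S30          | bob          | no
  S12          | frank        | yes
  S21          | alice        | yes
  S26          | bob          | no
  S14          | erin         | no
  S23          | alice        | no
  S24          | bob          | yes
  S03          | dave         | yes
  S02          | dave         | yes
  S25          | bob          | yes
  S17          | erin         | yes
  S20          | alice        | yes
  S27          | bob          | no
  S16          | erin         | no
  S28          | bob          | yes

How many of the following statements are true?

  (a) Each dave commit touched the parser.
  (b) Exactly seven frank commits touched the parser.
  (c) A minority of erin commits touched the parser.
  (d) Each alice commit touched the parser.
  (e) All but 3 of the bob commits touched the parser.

3

(a) dave: |A| = 5, |A ∩ B| = 5; needs A ⊆ B, i.e. every element of A is in B (|A ∖ B| = 0) — true.
(b) frank: |A| = 8, |A ∩ B| = 7; needs |A ∩ B| = 7 — true.
(c) erin: |A| = 5, |A ∩ B| = 2; needs |A ∩ B| < |A ∖ B| — true.
(d) alice: |A| = 6, |A ∩ B| = 5; needs A ⊆ B, i.e. every element of A is in B (|A ∖ B| = 0) — false.
(e) bob: |A| = 7, |A ∩ B| = 3; needs |A ∖ B| = 3 — false.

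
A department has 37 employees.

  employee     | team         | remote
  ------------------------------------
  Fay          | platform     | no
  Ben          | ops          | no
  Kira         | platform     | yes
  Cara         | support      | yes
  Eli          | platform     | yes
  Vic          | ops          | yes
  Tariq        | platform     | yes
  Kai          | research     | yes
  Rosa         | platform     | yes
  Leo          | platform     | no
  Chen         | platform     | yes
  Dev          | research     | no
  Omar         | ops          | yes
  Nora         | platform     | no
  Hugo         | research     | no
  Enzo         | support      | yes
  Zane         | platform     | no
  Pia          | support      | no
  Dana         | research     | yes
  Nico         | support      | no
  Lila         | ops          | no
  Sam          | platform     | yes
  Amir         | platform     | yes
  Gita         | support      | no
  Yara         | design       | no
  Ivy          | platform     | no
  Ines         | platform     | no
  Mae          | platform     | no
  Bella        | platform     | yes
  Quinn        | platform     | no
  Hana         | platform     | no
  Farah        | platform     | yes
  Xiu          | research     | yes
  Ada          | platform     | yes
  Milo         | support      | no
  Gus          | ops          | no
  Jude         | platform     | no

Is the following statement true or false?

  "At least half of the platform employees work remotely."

'At least half of the platform employees work remotely' holds iff |A ∩ B| ≥ |A ∖ B|.
|A| = 20, |A ∩ B| = 10, |A ∖ B| = 10.
10 = 10, so the statement is true.

True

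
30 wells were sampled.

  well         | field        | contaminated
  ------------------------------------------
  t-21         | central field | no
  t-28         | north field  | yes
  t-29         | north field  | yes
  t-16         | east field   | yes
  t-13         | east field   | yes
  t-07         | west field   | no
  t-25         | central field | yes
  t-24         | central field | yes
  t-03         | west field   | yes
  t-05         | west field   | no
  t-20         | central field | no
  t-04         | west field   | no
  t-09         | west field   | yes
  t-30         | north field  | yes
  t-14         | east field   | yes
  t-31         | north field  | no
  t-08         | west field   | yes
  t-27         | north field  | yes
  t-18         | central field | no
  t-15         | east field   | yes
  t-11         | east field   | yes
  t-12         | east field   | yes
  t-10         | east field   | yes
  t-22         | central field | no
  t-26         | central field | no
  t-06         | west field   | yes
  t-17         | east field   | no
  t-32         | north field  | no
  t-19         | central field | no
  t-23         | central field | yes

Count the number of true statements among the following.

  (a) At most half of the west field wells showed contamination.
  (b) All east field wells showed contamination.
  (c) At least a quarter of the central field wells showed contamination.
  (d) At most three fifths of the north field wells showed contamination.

1

(a) west field: |A| = 7, |A ∩ B| = 4; needs |A ∩ B| ≤ |A ∖ B| — false.
(b) east field: |A| = 8, |A ∩ B| = 7; needs A ⊆ B, i.e. every element of A is in B (|A ∖ B| = 0) — false.
(c) central field: |A| = 9, |A ∩ B| = 3; needs |A ∩ B| / |A| ≥ 1/4 — true.
(d) north field: |A| = 6, |A ∩ B| = 4; needs |A ∩ B| / |A| ≤ 3/5 — false.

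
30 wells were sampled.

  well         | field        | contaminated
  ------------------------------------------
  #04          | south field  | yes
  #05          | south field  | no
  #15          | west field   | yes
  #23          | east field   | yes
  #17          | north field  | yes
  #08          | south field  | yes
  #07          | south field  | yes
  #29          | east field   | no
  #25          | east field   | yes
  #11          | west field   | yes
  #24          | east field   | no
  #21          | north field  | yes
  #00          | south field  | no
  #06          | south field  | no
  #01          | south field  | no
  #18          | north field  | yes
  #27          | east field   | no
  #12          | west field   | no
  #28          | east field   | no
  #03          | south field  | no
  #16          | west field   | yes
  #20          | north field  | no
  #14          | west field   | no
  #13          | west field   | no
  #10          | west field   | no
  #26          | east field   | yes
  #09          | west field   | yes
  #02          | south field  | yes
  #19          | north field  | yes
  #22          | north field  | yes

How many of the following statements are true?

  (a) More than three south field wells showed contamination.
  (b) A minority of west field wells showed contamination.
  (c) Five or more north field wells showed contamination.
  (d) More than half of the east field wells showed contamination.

(a) south field: |A| = 9, |A ∩ B| = 4; needs |A ∩ B| > 3 — true.
(b) west field: |A| = 8, |A ∩ B| = 4; needs |A ∩ B| < |A ∖ B| — false.
(c) north field: |A| = 6, |A ∩ B| = 5; needs |A ∩ B| ≥ 5 — true.
(d) east field: |A| = 7, |A ∩ B| = 3; needs |A ∩ B| > |A ∖ B| — false.

2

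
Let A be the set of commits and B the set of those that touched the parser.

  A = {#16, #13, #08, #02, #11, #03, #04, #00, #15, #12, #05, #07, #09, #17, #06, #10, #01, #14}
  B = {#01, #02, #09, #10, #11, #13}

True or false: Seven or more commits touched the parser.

False

Truth condition: |A ∩ B| ≥ 7.
|A| = 18, |A ∩ B| = 6, |A ∖ B| = 12.
|A ∩ B| = 6, so the statement is false.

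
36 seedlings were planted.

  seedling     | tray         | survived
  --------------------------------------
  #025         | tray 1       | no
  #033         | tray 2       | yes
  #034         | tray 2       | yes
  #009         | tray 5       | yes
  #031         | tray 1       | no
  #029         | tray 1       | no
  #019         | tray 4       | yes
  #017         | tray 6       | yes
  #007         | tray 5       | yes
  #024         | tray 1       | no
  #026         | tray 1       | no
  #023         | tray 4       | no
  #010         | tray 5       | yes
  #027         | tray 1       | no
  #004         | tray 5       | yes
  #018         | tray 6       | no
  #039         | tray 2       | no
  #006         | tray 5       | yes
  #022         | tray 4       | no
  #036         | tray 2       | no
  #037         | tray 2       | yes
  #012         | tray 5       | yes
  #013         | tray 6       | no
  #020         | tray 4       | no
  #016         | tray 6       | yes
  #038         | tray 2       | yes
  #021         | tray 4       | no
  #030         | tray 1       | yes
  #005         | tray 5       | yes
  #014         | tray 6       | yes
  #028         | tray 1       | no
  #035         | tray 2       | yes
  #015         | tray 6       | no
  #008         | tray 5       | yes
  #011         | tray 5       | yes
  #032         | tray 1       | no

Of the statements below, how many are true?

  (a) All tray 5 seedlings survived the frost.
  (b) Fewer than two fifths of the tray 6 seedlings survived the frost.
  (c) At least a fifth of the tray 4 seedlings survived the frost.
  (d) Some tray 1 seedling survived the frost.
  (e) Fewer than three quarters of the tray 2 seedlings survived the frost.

4

(a) tray 5: |A| = 9, |A ∩ B| = 9; needs A ⊆ B, i.e. every element of A is in B (|A ∖ B| = 0) — true.
(b) tray 6: |A| = 6, |A ∩ B| = 3; needs |A ∩ B| / |A| < 2/5 — false.
(c) tray 4: |A| = 5, |A ∩ B| = 1; needs |A ∩ B| / |A| ≥ 1/5 — true.
(d) tray 1: |A| = 9, |A ∩ B| = 1; needs A ∩ B ≠ ∅ (|A ∩ B| ≥ 1) — true.
(e) tray 2: |A| = 7, |A ∩ B| = 5; needs |A ∩ B| / |A| < 3/4 — true.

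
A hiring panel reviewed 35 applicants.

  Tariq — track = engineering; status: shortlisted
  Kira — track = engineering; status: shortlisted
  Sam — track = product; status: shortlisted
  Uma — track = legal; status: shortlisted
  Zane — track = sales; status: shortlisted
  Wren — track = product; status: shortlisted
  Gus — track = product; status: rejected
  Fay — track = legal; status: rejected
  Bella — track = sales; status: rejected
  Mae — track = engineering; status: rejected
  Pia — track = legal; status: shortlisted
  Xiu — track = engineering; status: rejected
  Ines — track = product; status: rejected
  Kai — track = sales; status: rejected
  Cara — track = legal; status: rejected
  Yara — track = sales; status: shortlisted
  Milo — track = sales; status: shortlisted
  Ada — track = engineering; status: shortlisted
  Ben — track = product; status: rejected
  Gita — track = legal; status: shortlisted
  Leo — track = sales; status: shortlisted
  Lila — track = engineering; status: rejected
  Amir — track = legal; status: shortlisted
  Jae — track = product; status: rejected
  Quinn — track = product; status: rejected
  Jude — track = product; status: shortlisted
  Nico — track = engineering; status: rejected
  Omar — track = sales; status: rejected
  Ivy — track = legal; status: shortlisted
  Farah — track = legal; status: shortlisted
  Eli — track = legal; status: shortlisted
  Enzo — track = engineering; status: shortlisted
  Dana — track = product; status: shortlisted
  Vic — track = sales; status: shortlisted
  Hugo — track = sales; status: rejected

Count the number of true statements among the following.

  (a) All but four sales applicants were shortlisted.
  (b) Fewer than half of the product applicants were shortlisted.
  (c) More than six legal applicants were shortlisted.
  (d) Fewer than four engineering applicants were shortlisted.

3

(a) sales: |A| = 9, |A ∩ B| = 5; needs |A ∖ B| = 4 — true.
(b) product: |A| = 9, |A ∩ B| = 4; needs |A ∩ B| < |A ∖ B| — true.
(c) legal: |A| = 9, |A ∩ B| = 7; needs |A ∩ B| > 6 — true.
(d) engineering: |A| = 8, |A ∩ B| = 4; needs |A ∩ B| < 4 — false.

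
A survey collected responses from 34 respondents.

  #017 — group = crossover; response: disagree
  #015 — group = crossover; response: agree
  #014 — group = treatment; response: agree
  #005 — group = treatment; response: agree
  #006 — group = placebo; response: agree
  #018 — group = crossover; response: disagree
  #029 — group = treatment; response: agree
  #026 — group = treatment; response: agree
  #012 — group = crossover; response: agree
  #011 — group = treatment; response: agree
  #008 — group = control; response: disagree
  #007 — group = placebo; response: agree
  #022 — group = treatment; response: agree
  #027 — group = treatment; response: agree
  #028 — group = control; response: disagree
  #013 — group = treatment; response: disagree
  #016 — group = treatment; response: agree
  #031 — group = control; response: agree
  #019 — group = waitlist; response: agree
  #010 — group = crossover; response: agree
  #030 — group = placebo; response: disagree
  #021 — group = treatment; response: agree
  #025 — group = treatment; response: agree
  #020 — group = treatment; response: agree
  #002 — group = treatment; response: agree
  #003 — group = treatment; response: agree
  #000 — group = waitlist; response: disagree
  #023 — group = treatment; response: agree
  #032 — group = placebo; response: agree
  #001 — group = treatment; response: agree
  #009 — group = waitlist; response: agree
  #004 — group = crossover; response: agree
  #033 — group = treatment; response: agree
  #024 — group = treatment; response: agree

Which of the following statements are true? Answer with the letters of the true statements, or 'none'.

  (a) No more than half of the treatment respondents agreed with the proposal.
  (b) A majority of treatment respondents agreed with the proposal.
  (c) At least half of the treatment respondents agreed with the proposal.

(b), (c)

|A| = 18, |A ∩ B| = 17, |A ∖ B| = 1.
(a) |A ∩ B| ≤ |A ∖ B|: fails.
(b) |A ∩ B| > |A ∖ B|: holds.
(c) |A ∩ B| ≥ |A ∖ B|: holds.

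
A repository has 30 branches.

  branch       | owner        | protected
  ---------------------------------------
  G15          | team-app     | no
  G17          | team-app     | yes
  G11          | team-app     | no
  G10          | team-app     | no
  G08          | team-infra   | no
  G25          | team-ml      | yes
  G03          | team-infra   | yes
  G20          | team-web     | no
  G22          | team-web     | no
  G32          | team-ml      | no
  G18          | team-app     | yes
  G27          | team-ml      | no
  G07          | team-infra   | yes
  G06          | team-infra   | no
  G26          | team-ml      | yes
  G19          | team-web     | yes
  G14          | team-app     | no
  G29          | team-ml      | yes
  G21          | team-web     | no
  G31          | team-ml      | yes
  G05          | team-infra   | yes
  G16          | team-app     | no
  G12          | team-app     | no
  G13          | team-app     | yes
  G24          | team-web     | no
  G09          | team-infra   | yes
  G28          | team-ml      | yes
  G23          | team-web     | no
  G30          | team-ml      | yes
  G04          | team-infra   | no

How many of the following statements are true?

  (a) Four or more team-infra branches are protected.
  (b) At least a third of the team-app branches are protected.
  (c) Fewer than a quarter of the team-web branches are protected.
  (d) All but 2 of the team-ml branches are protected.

(a) team-infra: |A| = 7, |A ∩ B| = 4; needs |A ∩ B| ≥ 4 — true.
(b) team-app: |A| = 9, |A ∩ B| = 3; needs |A ∩ B| / |A| ≥ 1/3 — true.
(c) team-web: |A| = 6, |A ∩ B| = 1; needs |A ∩ B| / |A| < 1/4 — true.
(d) team-ml: |A| = 8, |A ∩ B| = 6; needs |A ∖ B| = 2 — true.

4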